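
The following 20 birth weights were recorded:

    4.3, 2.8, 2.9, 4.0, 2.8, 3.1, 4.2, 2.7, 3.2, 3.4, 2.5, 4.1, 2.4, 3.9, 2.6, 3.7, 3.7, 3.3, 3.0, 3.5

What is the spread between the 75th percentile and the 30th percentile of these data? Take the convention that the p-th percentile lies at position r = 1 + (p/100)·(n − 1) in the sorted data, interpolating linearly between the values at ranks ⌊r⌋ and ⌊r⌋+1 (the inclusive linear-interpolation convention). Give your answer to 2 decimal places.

0.88

Sorted: 2.4, 2.5, 2.6, 2.7, 2.8, 2.8, 2.9, 3.0, 3.1, 3.2, 3.3, 3.4, 3.5, 3.7, 3.7, 3.9, 4.0, 4.1, 4.2, 4.3.
n = 20.
P30: r = 6.7; ranks 6–7 are 2.8, 2.9; interpolating gives 2.87.
P75: r = 15.25; ranks 15–16 are 3.7, 3.9; interpolating gives 3.75.
Difference: 3.75 − 2.87 = 0.88.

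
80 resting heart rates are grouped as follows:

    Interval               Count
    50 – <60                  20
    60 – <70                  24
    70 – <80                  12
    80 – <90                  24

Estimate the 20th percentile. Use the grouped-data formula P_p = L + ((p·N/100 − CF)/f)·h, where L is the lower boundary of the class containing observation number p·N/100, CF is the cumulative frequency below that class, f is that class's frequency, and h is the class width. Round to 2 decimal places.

58.00

N = 80; target position k = 20/100 · 80 = 16.
Cumulative frequencies: 20, 44, 56, 80.
Observation 16 falls in the class 50 – <60.
L = 50, CF = 0, f = 20, h = 10.
P20 = 50 + ((16 − 0)/20)·10 = 50 + 8 = 58.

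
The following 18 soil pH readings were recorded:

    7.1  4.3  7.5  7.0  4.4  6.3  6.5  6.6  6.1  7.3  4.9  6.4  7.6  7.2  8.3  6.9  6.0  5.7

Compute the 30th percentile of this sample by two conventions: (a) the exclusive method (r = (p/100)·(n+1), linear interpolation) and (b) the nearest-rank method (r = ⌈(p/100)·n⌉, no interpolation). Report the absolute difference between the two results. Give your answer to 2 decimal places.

0.03

Sorted: 4.3, 4.4, 4.9, 5.7, 6.0, 6.1, 6.3, 6.4, 6.5, 6.6, 6.9, 7.0, 7.1, 7.2, 7.3, 7.5, 7.6, 8.3.
n = 18.
(a) r = 5.7; between ranks 5 (6.0) and 6 (6.1): 6.07.
(b) the nearest-rank method: rank 6 → 6.1.
|6.07 − 6.1| = 0.03.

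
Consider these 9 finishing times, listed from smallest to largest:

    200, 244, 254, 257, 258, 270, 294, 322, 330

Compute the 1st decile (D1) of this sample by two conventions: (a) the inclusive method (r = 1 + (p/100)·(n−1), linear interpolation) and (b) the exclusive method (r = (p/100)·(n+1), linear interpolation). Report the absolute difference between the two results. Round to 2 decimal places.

n = 9.
(a) r = 1.8; between ranks 1 (200) and 2 (244): 235.2.
(b) r = 1 → value at rank 1 = 200.
|235.2 − 200| = 35.2.

35.20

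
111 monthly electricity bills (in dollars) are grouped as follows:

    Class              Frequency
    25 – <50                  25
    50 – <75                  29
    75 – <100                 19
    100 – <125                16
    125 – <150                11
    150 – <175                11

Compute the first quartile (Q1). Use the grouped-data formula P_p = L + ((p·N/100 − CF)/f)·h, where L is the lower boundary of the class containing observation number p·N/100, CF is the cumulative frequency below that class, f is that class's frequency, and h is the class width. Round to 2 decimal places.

52.37

N = 111; target position k = 25/100 · 111 = 27.75.
Cumulative frequencies: 25, 54, 73, 89, 100, 111.
Observation 27.75 falls in the class 50 – <75.
L = 50, CF = 25, f = 29, h = 25.
P25 = 50 + ((27.75 − 25)/29)·25 = 50 + 2.37069 = 52.3707.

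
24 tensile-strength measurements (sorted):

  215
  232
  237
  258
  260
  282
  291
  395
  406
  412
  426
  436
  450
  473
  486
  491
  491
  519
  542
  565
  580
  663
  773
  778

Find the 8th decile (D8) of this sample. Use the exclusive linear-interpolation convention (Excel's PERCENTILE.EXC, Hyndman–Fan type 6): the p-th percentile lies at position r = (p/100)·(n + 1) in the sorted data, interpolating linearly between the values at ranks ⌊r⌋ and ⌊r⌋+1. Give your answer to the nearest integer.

565

n = 24.
r = (80/100)·(24 + 1) = 20.
r is an integer, so P80 is the value at rank 20: 565.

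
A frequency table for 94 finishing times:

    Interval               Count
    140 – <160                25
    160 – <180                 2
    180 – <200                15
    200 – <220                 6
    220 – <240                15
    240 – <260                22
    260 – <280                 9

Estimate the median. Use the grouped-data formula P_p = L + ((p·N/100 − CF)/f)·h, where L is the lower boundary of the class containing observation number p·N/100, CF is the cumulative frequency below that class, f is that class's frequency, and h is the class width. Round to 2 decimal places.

N = 94; target position k = 50/100 · 94 = 47.
Cumulative frequencies: 25, 27, 42, 48, 63, 85, 94.
Observation 47 falls in the class 200 – <220.
L = 200, CF = 42, f = 6, h = 20.
P50 = 200 + ((47 − 42)/6)·20 = 200 + 16.6667 = 216.667.

216.67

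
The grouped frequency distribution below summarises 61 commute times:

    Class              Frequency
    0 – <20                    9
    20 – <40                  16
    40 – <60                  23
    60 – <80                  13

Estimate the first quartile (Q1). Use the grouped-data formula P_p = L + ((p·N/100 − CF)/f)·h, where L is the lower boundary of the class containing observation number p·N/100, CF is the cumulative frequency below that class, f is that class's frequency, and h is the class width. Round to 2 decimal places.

27.81

N = 61; target position k = 25/100 · 61 = 15.25.
Cumulative frequencies: 9, 25, 48, 61.
Observation 15.25 falls in the class 20 – <40.
L = 20, CF = 9, f = 16, h = 20.
P25 = 20 + ((15.25 − 9)/16)·20 = 20 + 7.8125 = 27.8125.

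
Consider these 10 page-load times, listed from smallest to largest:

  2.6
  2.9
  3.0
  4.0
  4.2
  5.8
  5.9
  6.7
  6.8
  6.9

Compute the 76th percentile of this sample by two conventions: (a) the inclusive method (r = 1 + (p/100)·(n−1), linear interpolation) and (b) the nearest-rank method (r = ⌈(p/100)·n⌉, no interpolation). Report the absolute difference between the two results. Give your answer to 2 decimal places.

n = 10.
(a) r = 7.84; between ranks 7 (5.9) and 8 (6.7): 6.572.
(b) the nearest-rank method: rank 8 → 6.7.
|6.572 − 6.7| = 0.128.

0.13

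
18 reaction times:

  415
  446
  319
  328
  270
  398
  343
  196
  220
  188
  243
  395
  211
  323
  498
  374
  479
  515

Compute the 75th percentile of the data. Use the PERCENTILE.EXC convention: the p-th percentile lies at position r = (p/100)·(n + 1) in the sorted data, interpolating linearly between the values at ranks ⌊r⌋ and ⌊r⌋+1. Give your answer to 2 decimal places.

Sorted: 188, 196, 211, 220, 243, 270, 319, 323, 328, 343, 374, 395, 398, 415, 446, 479, 498, 515.
n = 18.
r = (75/100)·(18 + 1) = 14.25.
Rank 14 is 415 and rank 15 is 446.
Interpolate: 415 + 0.25·(446 − 415) = 415 + 0.25·31 = 422.75.

422.75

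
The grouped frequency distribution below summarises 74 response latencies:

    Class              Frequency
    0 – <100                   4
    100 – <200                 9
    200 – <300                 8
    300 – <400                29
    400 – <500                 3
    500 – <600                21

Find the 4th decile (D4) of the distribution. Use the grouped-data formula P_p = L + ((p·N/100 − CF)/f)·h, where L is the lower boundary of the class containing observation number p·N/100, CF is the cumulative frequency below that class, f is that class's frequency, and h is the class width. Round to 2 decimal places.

329.66

N = 74; target position k = 40/100 · 74 = 29.6.
Cumulative frequencies: 4, 13, 21, 50, 53, 74.
Observation 29.6 falls in the class 300 – <400.
L = 300, CF = 21, f = 29, h = 100.
P40 = 300 + ((29.6 − 21)/29)·100 = 300 + 29.6552 = 329.655.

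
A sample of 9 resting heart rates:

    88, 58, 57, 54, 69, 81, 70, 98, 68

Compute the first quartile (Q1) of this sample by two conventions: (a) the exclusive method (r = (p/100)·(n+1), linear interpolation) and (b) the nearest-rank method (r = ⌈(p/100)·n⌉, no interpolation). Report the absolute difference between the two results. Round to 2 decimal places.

0.50

Sorted: 54, 57, 58, 68, 69, 70, 81, 88, 98.
n = 9.
(a) r = 2.5; between ranks 2 (57) and 3 (58): 57.5.
(b) the nearest-rank method: rank 3 → 58.
|57.5 − 58| = 0.5.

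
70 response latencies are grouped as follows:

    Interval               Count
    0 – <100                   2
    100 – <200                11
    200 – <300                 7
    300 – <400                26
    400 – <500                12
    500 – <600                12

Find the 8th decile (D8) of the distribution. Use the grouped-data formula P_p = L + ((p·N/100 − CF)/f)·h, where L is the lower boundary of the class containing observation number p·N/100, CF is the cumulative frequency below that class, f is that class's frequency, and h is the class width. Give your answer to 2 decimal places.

483.33

N = 70; target position k = 80/100 · 70 = 56.
Cumulative frequencies: 2, 13, 20, 46, 58, 70.
Observation 56 falls in the class 400 – <500.
L = 400, CF = 46, f = 12, h = 100.
P80 = 400 + ((56 − 46)/12)·100 = 400 + 83.3333 = 483.333.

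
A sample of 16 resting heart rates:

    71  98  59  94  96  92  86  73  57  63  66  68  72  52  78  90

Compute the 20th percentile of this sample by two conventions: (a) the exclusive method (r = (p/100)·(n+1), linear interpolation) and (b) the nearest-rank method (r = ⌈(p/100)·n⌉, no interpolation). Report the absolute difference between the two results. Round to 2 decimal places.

Sorted: 52, 57, 59, 63, 66, 68, 71, 72, 73, 78, 86, 90, 92, 94, 96, 98.
n = 16.
(a) r = 3.4; between ranks 3 (59) and 4 (63): 60.6.
(b) the nearest-rank method: rank 4 → 63.
|60.6 − 63| = 2.4.

2.40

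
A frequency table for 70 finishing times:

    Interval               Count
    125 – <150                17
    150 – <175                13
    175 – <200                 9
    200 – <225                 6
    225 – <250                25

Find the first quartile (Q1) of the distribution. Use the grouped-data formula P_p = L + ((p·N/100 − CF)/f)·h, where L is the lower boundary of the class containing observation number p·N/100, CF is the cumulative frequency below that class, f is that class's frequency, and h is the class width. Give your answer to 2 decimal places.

150.96

N = 70; target position k = 25/100 · 70 = 17.5.
Cumulative frequencies: 17, 30, 39, 45, 70.
Observation 17.5 falls in the class 150 – <175.
L = 150, CF = 17, f = 13, h = 25.
P25 = 150 + ((17.5 − 17)/13)·25 = 150 + 0.961538 = 150.962.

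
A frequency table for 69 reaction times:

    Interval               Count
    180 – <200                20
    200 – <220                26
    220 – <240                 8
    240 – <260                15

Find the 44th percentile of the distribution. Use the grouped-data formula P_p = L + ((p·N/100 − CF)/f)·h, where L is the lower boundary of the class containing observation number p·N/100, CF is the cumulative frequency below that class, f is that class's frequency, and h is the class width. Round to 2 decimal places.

N = 69; target position k = 44/100 · 69 = 30.36.
Cumulative frequencies: 20, 46, 54, 69.
Observation 30.36 falls in the class 200 – <220.
L = 200, CF = 20, f = 26, h = 20.
P44 = 200 + ((30.36 − 20)/26)·20 = 200 + 7.96923 = 207.969.

207.97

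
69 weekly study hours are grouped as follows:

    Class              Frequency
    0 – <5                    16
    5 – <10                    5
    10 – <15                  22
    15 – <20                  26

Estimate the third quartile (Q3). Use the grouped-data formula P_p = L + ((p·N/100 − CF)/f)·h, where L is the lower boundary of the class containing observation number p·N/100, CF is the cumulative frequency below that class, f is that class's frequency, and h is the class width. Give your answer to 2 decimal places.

N = 69; target position k = 75/100 · 69 = 51.75.
Cumulative frequencies: 16, 21, 43, 69.
Observation 51.75 falls in the class 15 – <20.
L = 15, CF = 43, f = 26, h = 5.
P75 = 15 + ((51.75 − 43)/26)·5 = 15 + 1.68269 = 16.6827.

16.68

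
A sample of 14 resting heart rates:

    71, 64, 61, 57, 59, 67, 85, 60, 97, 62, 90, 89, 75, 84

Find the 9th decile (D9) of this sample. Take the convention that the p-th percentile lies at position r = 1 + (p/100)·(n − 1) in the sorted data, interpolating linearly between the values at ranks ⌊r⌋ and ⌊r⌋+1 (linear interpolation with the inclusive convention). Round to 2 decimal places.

89.70

Sorted: 57, 59, 60, 61, 62, 64, 67, 71, 75, 84, 85, 89, 90, 97.
n = 14.
r = 1 + (90/100)·(14 − 1) = 1 + 11.7 = 12.7.
Rank 12 is 89 and rank 13 is 90.
Interpolate: 89 + 0.7·(90 − 89) = 89 + 0.7·1 = 89.7.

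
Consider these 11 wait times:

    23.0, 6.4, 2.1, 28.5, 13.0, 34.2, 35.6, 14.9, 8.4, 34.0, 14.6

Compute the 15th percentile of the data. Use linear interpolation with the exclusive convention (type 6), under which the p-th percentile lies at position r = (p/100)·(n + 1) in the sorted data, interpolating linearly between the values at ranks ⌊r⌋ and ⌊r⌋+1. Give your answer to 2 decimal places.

5.54

Sorted: 2.1, 6.4, 8.4, 13.0, 14.6, 14.9, 23.0, 28.5, 34.0, 34.2, 35.6.
n = 11.
r = (15/100)·(11 + 1) = 1.8.
Rank 1 is 2.1 and rank 2 is 6.4.
Interpolate: 2.1 + 0.8·(6.4 − 2.1) = 2.1 + 0.8·4.3 = 5.54.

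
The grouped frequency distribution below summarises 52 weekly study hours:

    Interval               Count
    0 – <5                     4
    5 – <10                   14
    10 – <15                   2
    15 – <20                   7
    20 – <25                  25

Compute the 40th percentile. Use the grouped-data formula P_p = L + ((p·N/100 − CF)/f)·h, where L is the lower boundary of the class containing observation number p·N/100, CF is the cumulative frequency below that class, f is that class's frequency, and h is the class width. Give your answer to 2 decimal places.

N = 52; target position k = 40/100 · 52 = 20.8.
Cumulative frequencies: 4, 18, 20, 27, 52.
Observation 20.8 falls in the class 15 – <20.
L = 15, CF = 20, f = 7, h = 5.
P40 = 15 + ((20.8 − 20)/7)·5 = 15 + 0.571429 = 15.5714.

15.57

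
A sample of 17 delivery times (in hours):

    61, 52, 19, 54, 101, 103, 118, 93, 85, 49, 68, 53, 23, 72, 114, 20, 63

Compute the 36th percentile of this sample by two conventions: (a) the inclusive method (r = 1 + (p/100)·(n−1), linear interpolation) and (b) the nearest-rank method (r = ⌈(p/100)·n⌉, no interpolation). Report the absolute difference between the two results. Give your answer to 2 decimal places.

Sorted: 19, 20, 23, 49, 52, 53, 54, 61, 63, 68, 72, 85, 93, 101, 103, 114, 118.
n = 17.
(a) r = 6.76; between ranks 6 (53) and 7 (54): 53.76.
(b) the nearest-rank method: rank 7 → 54.
|53.76 − 54| = 0.24.

0.24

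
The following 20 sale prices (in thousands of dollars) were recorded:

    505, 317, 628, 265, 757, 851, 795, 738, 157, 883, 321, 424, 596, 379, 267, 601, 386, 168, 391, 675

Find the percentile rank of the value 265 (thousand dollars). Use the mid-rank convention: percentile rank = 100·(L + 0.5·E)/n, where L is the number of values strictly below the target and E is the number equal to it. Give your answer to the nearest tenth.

Sorted: 157, 168, 265, 267, 317, 321, 379, 386, 391, 424, 505, 596, 601, 628, 675, 738, 757, 795, 851, 883.
Count below 265: L = 2; count equal: E = 1; n = 20.
Percentile rank = 100·(2 + 0.5·1)/20 = 100·2.5/20 = 12.5.

12.5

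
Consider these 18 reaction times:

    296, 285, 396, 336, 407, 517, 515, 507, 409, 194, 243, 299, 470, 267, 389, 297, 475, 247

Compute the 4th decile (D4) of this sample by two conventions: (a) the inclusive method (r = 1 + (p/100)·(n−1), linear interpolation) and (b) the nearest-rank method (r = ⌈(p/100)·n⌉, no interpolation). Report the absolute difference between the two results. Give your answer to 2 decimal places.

0.40

Sorted: 194, 243, 247, 267, 285, 296, 297, 299, 336, 389, 396, 407, 409, 470, 475, 507, 515, 517.
n = 18.
(a) r = 7.8; between ranks 7 (297) and 8 (299): 298.6.
(b) the nearest-rank method: rank 8 → 299.
|298.6 − 299| = 0.4.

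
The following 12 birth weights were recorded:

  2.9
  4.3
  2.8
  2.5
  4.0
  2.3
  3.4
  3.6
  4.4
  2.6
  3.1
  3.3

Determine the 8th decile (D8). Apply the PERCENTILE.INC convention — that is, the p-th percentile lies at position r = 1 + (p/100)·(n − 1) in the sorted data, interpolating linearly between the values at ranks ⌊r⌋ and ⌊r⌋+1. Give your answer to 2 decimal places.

Sorted: 2.3, 2.5, 2.6, 2.8, 2.9, 3.1, 3.3, 3.4, 3.6, 4.0, 4.3, 4.4.
n = 12.
r = 1 + (80/100)·(12 − 1) = 1 + 8.8 = 9.8.
Rank 9 is 3.6 and rank 10 is 4.0.
Interpolate: 3.6 + 0.8·(4.0 − 3.6) = 3.6 + 0.8·0.4 = 3.92.

3.92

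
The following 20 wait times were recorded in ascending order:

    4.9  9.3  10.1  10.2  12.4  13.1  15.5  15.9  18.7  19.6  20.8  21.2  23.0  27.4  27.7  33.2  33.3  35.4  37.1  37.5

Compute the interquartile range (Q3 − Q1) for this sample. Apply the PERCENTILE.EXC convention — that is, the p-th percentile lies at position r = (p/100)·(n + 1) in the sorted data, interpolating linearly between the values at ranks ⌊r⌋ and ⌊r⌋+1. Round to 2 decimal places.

n = 20.
P25: r = 5.25; ranks 5–6 are 12.4, 13.1; interpolating gives 12.575.
P75: r = 15.75; ranks 15–16 are 27.7, 33.2; interpolating gives 31.825.
Difference: 31.825 − 12.575 = 19.25.

19.25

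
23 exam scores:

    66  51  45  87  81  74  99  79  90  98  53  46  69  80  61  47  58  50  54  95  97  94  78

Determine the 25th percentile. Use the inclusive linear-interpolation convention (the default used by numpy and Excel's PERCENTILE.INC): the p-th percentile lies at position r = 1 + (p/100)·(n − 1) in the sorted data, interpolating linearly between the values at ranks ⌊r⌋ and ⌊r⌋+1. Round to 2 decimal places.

Sorted: 45, 46, 47, 50, 51, 53, 54, 58, 61, 66, 69, 74, 78, 79, 80, 81, 87, 90, 94, 95, 97, 98, 99.
n = 23.
r = 1 + (25/100)·(23 − 1) = 1 + 5.5 = 6.5.
Rank 6 is 53 and rank 7 is 54.
Interpolate: 53 + 0.5·(54 − 53) = 53 + 0.5·1 = 53.5.

53.50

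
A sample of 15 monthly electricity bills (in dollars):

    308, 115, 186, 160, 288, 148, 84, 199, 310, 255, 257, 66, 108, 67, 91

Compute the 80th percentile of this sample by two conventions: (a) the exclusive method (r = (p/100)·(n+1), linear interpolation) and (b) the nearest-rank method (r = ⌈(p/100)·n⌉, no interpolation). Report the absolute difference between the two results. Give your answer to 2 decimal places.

Sorted: 66, 67, 84, 91, 108, 115, 148, 160, 186, 199, 255, 257, 288, 308, 310.
n = 15.
(a) r = 12.8; between ranks 12 (257) and 13 (288): 281.8.
(b) the nearest-rank method: rank 12 → 257.
|281.8 − 257| = 24.8.

24.80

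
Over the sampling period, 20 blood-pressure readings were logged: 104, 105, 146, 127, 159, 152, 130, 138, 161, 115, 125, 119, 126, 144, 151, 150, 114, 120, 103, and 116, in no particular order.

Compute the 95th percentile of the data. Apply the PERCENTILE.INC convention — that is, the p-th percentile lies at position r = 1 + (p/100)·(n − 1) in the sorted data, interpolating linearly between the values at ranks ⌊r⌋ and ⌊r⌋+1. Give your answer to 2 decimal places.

159.10

Sorted: 103, 104, 105, 114, 115, 116, 119, 120, 125, 126, 127, 130, 138, 144, 146, 150, 151, 152, 159, 161.
n = 20.
r = 1 + (95/100)·(20 − 1) = 1 + 18.05 = 19.05.
Rank 19 is 159 and rank 20 is 161.
Interpolate: 159 + 0.05·(161 − 159) = 159 + 0.05·2 = 159.1.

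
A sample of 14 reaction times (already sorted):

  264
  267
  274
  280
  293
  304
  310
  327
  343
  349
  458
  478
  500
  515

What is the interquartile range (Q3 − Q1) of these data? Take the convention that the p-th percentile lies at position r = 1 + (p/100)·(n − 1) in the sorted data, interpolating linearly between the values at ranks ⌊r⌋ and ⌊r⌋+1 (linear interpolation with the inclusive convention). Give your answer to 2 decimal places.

n = 14.
P25: r = 4.25; ranks 4–5 are 280, 293; interpolating gives 283.25.
P75: r = 10.75; ranks 10–11 are 349, 458; interpolating gives 430.75.
Difference: 430.75 − 283.25 = 147.5.

147.50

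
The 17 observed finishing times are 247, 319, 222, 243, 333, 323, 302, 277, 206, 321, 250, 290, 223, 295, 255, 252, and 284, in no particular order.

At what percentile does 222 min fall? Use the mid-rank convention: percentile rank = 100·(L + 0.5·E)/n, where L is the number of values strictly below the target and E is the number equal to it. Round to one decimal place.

Sorted: 206, 222, 223, 243, 247, 250, 252, 255, 277, 284, 290, 295, 302, 319, 321, 323, 333.
Count below 222: L = 1; count equal: E = 1; n = 17.
Percentile rank = 100·(1 + 0.5·1)/17 = 100·1.5/17 = 8.824.

8.8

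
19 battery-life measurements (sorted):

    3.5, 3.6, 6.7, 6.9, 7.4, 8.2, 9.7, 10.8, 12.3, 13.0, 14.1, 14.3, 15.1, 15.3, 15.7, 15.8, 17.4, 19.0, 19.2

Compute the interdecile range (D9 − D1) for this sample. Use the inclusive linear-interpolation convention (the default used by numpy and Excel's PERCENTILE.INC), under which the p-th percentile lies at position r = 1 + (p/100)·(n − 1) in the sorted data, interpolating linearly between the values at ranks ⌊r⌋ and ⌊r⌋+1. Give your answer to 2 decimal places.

11.64

n = 19.
P10: r = 2.8; ranks 2–3 are 3.6, 6.7; interpolating gives 6.08.
P90: r = 17.2; ranks 17–18 are 17.4, 19.0; interpolating gives 17.72.
Difference: 17.72 − 6.08 = 11.64.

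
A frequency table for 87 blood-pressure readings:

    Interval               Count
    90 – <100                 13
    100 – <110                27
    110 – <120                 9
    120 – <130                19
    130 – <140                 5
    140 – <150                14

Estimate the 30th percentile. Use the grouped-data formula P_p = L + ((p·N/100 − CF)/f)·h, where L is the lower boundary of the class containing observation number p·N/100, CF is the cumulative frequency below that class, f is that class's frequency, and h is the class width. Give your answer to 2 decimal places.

N = 87; target position k = 30/100 · 87 = 26.1.
Cumulative frequencies: 13, 40, 49, 68, 73, 87.
Observation 26.1 falls in the class 100 – <110.
L = 100, CF = 13, f = 27, h = 10.
P30 = 100 + ((26.1 − 13)/27)·10 = 100 + 4.85185 = 104.852.

104.85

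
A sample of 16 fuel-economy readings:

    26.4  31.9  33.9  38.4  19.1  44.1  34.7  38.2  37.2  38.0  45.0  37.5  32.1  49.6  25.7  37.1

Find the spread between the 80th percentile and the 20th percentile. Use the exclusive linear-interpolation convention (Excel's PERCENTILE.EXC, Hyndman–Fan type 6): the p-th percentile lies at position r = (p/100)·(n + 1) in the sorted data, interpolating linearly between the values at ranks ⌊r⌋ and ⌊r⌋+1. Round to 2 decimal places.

Sorted: 19.1, 25.7, 26.4, 31.9, 32.1, 33.9, 34.7, 37.1, 37.2, 37.5, 38.0, 38.2, 38.4, 44.1, 45.0, 49.6.
n = 16.
P20: r = 3.4; ranks 3–4 are 26.4, 31.9; interpolating gives 28.6.
P80: r = 13.6; ranks 13–14 are 38.4, 44.1; interpolating gives 41.82.
Difference: 41.82 − 28.6 = 13.22.

13.22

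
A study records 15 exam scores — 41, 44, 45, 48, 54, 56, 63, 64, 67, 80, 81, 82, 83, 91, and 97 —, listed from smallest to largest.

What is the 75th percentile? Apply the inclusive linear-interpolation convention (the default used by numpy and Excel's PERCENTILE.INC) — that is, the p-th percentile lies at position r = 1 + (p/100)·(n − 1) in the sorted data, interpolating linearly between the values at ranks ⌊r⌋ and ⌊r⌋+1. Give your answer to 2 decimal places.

n = 15.
r = 1 + (75/100)·(15 − 1) = 1 + 10.5 = 11.5.
Rank 11 is 81 and rank 12 is 82.
Interpolate: 81 + 0.5·(82 − 81) = 81 + 0.5·1 = 81.5.

81.50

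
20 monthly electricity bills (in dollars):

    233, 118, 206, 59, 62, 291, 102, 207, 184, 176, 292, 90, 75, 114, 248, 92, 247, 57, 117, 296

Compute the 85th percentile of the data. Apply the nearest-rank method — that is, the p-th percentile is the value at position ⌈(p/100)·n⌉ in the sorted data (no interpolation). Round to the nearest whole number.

Sorted: 57, 59, 62, 75, 90, 92, 102, 114, 117, 118, 176, 184, 206, 207, 233, 247, 248, 291, 292, 296.
n = 20.
Position = ⌈85/100 · 20⌉ = ⌈17⌉ = 17.
The value at rank 17 is 248.

248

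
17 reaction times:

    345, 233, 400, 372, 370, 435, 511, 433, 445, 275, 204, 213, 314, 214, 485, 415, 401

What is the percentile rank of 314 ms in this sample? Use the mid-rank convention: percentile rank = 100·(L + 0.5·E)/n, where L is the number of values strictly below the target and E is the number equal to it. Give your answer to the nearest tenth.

32.4

Sorted: 204, 213, 214, 233, 275, 314, 345, 370, 372, 400, 401, 415, 433, 435, 445, 485, 511.
Count below 314: L = 5; count equal: E = 1; n = 17.
Percentile rank = 100·(5 + 0.5·1)/17 = 100·5.5/17 = 32.35.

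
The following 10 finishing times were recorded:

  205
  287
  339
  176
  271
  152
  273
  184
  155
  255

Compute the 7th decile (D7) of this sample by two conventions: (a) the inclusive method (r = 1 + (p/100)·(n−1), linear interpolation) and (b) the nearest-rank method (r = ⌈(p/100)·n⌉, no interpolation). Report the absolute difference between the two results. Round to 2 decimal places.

0.60

Sorted: 152, 155, 176, 184, 205, 255, 271, 273, 287, 339.
n = 10.
(a) r = 7.3; between ranks 7 (271) and 8 (273): 271.6.
(b) the nearest-rank method: rank 7 → 271.
|271.6 − 271| = 0.6.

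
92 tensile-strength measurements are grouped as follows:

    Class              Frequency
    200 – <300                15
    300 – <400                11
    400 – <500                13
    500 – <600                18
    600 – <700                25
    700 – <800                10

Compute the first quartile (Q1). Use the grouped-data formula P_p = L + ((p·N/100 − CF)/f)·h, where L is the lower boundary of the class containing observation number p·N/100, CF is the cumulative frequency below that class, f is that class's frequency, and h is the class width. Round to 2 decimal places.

N = 92; target position k = 25/100 · 92 = 23.
Cumulative frequencies: 15, 26, 39, 57, 82, 92.
Observation 23 falls in the class 300 – <400.
L = 300, CF = 15, f = 11, h = 100.
P25 = 300 + ((23 − 15)/11)·100 = 300 + 72.7273 = 372.727.

372.73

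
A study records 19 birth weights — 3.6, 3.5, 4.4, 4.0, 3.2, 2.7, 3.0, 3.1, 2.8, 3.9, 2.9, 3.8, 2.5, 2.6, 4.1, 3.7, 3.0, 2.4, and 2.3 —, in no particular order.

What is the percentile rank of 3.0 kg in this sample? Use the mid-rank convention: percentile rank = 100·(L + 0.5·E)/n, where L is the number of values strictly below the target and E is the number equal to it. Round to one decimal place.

42.1

Sorted: 2.3, 2.4, 2.5, 2.6, 2.7, 2.8, 2.9, 3.0, 3.0, 3.1, 3.2, 3.5, 3.6, 3.7, 3.8, 3.9, 4.0, 4.1, 4.4.
Count below 3.0: L = 7; count equal: E = 2; n = 19.
Percentile rank = 100·(7 + 0.5·2)/19 = 100·8/19 = 42.11.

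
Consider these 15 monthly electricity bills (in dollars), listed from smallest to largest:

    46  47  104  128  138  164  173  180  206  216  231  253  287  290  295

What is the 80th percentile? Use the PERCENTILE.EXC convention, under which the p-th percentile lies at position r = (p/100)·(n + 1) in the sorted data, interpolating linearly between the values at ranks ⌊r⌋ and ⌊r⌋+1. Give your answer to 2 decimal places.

n = 15.
r = (80/100)·(15 + 1) = 12.8.
Rank 12 is 253 and rank 13 is 287.
Interpolate: 253 + 0.8·(287 − 253) = 253 + 0.8·34 = 280.2.

280.20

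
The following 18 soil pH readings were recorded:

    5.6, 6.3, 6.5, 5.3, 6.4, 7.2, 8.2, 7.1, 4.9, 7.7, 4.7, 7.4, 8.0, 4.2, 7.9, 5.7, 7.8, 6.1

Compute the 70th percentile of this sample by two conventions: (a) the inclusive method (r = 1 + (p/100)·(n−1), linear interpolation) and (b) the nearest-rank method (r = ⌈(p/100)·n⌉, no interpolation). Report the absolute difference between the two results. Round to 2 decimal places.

0.02

Sorted: 4.2, 4.7, 4.9, 5.3, 5.6, 5.7, 6.1, 6.3, 6.4, 6.5, 7.1, 7.2, 7.4, 7.7, 7.8, 7.9, 8.0, 8.2.
n = 18.
(a) r = 12.9; between ranks 12 (7.2) and 13 (7.4): 7.38.
(b) the nearest-rank method: rank 13 → 7.4.
|7.38 − 7.4| = 0.02.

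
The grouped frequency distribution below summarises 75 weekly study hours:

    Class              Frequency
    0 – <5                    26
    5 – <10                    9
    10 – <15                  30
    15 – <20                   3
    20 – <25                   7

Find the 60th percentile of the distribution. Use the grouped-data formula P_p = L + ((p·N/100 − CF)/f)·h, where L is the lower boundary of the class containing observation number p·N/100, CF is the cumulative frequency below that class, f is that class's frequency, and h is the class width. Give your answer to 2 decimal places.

11.67

N = 75; target position k = 60/100 · 75 = 45.
Cumulative frequencies: 26, 35, 65, 68, 75.
Observation 45 falls in the class 10 – <15.
L = 10, CF = 35, f = 30, h = 5.
P60 = 10 + ((45 − 35)/30)·5 = 10 + 1.66667 = 11.6667.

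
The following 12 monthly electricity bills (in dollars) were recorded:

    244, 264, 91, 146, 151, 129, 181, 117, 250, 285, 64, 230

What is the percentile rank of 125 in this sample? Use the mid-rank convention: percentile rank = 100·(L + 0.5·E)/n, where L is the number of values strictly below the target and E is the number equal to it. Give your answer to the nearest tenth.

25.0

Sorted: 64, 91, 117, 129, 146, 151, 181, 230, 244, 250, 264, 285.
Count below 125: L = 3; count equal: E = 0; n = 12.
Percentile rank = 100·(3 + 0.5·0)/12 = 100·3/12 = 25.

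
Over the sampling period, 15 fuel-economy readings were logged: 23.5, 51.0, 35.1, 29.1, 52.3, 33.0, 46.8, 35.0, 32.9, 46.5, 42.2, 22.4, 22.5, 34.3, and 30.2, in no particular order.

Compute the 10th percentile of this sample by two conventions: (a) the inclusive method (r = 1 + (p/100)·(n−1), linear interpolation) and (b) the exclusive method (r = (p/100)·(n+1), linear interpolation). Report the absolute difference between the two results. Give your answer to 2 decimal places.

0.44

Sorted: 22.4, 22.5, 23.5, 29.1, 30.2, 32.9, 33.0, 34.3, 35.0, 35.1, 42.2, 46.5, 46.8, 51.0, 52.3.
n = 15.
(a) r = 2.4; between ranks 2 (22.5) and 3 (23.5): 22.9.
(b) r = 1.6; between ranks 1 (22.4) and 2 (22.5): 22.46.
|22.9 − 22.46| = 0.44.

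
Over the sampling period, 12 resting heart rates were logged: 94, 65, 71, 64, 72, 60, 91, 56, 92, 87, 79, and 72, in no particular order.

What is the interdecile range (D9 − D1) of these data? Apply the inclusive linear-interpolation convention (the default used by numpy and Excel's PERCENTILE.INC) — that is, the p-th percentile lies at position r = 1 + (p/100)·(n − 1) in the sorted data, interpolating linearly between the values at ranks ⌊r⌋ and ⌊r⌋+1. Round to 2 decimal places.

Sorted: 56, 60, 64, 65, 71, 72, 72, 79, 87, 91, 92, 94.
n = 12.
P10: r = 2.1; ranks 2–3 are 60, 64; interpolating gives 60.4.
P90: r = 10.9; ranks 10–11 are 91, 92; interpolating gives 91.9.
Difference: 91.9 − 60.4 = 31.5.

31.50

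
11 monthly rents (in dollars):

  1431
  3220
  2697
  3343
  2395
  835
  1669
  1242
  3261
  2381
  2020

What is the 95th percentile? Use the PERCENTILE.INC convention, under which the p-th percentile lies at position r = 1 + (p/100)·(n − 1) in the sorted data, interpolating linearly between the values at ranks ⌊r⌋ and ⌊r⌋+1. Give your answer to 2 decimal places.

Sorted: 835, 1242, 1431, 1669, 2020, 2381, 2395, 2697, 3220, 3261, 3343.
n = 11.
r = 1 + (95/100)·(11 − 1) = 1 + 9.5 = 10.5.
Rank 10 is 3261 and rank 11 is 3343.
Interpolate: 3261 + 0.5·(3343 − 3261) = 3261 + 0.5·82 = 3302.

3302.00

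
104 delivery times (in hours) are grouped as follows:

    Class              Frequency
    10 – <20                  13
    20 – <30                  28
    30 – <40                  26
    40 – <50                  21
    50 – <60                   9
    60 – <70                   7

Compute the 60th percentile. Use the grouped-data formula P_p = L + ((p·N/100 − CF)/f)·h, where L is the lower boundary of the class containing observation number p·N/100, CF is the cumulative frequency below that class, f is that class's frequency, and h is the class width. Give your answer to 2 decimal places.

N = 104; target position k = 60/100 · 104 = 62.4.
Cumulative frequencies: 13, 41, 67, 88, 97, 104.
Observation 62.4 falls in the class 30 – <40.
L = 30, CF = 41, f = 26, h = 10.
P60 = 30 + ((62.4 − 41)/26)·10 = 30 + 8.23077 = 38.2308.

38.23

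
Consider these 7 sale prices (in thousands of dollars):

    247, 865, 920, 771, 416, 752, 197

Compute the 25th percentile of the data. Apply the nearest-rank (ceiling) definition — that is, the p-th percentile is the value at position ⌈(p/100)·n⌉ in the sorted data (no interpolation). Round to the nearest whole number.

Sorted: 197, 247, 416, 752, 771, 865, 920.
n = 7.
Position = ⌈25/100 · 7⌉ = ⌈1.75⌉ = 2.
The value at rank 2 is 247.

247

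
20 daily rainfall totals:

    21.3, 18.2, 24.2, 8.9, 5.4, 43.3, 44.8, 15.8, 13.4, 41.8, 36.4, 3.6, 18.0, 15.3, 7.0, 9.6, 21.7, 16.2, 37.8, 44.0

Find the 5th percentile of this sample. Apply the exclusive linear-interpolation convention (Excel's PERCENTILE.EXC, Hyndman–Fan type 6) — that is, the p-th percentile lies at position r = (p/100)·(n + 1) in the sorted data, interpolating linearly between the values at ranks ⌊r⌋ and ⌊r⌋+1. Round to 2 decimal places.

3.69

Sorted: 3.6, 5.4, 7.0, 8.9, 9.6, 13.4, 15.3, 15.8, 16.2, 18.0, 18.2, 21.3, 21.7, 24.2, 36.4, 37.8, 41.8, 43.3, 44.0, 44.8.
n = 20.
r = (5/100)·(20 + 1) = 1.05.
Rank 1 is 3.6 and rank 2 is 5.4.
Interpolate: 3.6 + 0.05·(5.4 − 3.6) = 3.6 + 0.05·1.8 = 3.69.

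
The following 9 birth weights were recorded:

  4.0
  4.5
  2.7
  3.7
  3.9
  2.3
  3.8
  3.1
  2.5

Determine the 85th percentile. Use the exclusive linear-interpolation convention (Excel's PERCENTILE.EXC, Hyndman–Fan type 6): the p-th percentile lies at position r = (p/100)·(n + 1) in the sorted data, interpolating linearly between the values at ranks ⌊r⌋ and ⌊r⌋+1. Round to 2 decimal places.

Sorted: 2.3, 2.5, 2.7, 3.1, 3.7, 3.8, 3.9, 4.0, 4.5.
n = 9.
r = (85/100)·(9 + 1) = 8.5.
Rank 8 is 4.0 and rank 9 is 4.5.
Interpolate: 4.0 + 0.5·(4.5 − 4.0) = 4.0 + 0.5·0.5 = 4.25.

4.25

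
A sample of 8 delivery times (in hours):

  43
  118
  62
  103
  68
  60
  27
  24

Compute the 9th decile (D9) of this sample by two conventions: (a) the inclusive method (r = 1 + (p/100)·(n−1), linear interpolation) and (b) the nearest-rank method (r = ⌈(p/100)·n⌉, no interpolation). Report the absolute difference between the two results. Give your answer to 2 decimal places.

Sorted: 24, 27, 43, 60, 62, 68, 103, 118.
n = 8.
(a) r = 7.3; between ranks 7 (103) and 8 (118): 107.5.
(b) the nearest-rank method: rank 8 → 118.
|107.5 − 118| = 10.5.

10.50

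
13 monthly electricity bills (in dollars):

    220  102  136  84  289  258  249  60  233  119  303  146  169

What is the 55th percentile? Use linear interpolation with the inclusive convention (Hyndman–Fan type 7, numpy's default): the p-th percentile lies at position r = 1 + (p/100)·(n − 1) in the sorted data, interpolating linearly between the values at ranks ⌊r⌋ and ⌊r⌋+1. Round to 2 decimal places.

199.60

Sorted: 60, 84, 102, 119, 136, 146, 169, 220, 233, 249, 258, 289, 303.
n = 13.
r = 1 + (55/100)·(13 − 1) = 1 + 6.6 = 7.6.
Rank 7 is 169 and rank 8 is 220.
Interpolate: 169 + 0.6·(220 − 169) = 169 + 0.6·51 = 199.6.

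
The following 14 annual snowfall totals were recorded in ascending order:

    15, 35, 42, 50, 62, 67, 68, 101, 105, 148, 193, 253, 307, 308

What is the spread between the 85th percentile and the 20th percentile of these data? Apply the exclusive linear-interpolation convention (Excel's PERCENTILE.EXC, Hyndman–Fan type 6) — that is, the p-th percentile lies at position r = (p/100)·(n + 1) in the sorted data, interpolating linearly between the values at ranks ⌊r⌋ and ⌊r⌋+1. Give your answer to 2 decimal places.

251.50

n = 14.
P20: r = 3 (integer) → 42.
P85: r = 12.75; ranks 12–13 are 253, 307; interpolating gives 293.5.
Difference: 293.5 − 42 = 251.5.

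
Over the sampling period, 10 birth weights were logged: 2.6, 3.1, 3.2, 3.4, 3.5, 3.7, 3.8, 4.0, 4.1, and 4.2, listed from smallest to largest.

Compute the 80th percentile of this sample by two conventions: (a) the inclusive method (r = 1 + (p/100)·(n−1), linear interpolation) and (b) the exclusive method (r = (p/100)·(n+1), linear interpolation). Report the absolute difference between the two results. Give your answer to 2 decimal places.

n = 10.
(a) r = 8.2; between ranks 8 (4.0) and 9 (4.1): 4.02.
(b) r = 8.8; between ranks 8 (4.0) and 9 (4.1): 4.08.
|4.02 − 4.08| = 0.06.

0.06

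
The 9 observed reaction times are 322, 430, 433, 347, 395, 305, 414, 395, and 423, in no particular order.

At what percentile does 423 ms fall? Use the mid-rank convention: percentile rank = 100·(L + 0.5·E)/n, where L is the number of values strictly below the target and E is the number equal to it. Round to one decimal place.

72.2

Sorted: 305, 322, 347, 395, 395, 414, 423, 430, 433.
Count below 423: L = 6; count equal: E = 1; n = 9.
Percentile rank = 100·(6 + 0.5·1)/9 = 100·6.5/9 = 72.22.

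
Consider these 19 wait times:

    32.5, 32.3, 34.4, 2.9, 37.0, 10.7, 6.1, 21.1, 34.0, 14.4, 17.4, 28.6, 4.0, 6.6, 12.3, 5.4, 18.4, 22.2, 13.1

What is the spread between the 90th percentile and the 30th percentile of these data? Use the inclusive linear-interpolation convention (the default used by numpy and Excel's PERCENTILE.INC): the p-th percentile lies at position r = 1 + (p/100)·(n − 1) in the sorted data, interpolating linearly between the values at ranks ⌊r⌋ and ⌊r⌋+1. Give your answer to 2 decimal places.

22.74

Sorted: 2.9, 4.0, 5.4, 6.1, 6.6, 10.7, 12.3, 13.1, 14.4, 17.4, 18.4, 21.1, 22.2, 28.6, 32.3, 32.5, 34.0, 34.4, 37.0.
n = 19.
P30: r = 6.4; ranks 6–7 are 10.7, 12.3; interpolating gives 11.34.
P90: r = 17.2; ranks 17–18 are 34.0, 34.4; interpolating gives 34.08.
Difference: 34.08 − 11.34 = 22.74.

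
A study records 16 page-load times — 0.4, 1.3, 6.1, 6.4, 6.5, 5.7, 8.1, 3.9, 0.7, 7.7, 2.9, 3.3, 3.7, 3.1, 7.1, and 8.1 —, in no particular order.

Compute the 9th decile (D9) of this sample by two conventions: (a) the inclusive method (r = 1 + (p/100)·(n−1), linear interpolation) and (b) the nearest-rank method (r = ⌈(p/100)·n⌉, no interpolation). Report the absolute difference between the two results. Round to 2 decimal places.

Sorted: 0.4, 0.7, 1.3, 2.9, 3.1, 3.3, 3.7, 3.9, 5.7, 6.1, 6.4, 6.5, 7.1, 7.7, 8.1, 8.1.
n = 16.
(a) r = 14.5; between ranks 14 (7.7) and 15 (8.1): 7.9.
(b) the nearest-rank method: rank 15 → 8.1.
|7.9 − 8.1| = 0.2.

0.20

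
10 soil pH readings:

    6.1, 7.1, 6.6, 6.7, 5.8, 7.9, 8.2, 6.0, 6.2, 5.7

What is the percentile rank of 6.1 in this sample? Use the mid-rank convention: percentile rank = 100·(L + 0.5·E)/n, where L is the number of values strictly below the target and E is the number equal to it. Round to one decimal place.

35.0

Sorted: 5.7, 5.8, 6.0, 6.1, 6.2, 6.6, 6.7, 7.1, 7.9, 8.2.
Count below 6.1: L = 3; count equal: E = 1; n = 10.
Percentile rank = 100·(3 + 0.5·1)/10 = 100·3.5/10 = 35.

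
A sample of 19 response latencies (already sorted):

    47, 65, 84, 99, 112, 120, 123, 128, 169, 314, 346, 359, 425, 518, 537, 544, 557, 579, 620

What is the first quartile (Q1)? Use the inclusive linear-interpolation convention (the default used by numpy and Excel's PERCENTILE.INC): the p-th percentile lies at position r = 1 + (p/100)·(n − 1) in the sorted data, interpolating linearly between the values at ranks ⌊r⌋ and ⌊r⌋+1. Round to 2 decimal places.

n = 19.
r = 1 + (25/100)·(19 − 1) = 1 + 4.5 = 5.5.
Rank 5 is 112 and rank 6 is 120.
Interpolate: 112 + 0.5·(120 − 112) = 112 + 0.5·8 = 116.

116.00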